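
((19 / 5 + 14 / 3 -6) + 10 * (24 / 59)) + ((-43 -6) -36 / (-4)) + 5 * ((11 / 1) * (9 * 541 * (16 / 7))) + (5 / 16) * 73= 60670579271 / 99120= 612092.20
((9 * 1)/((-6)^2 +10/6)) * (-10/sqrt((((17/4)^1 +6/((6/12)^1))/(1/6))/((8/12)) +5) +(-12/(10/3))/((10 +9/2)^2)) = -108 * sqrt(5)/1243 -1944/475165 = -0.20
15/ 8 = 1.88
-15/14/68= -15/952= -0.02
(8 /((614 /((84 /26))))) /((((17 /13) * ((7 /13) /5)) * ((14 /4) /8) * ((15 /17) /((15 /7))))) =24960 /15043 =1.66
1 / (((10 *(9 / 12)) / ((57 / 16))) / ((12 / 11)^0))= 19 / 40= 0.48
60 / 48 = 5 / 4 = 1.25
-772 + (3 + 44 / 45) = -34561 / 45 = -768.02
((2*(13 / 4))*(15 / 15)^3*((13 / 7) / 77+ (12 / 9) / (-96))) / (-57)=-5161 / 4424112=-0.00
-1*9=-9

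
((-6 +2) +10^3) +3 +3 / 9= 2998 / 3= 999.33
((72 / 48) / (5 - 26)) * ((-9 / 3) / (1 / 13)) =39 / 14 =2.79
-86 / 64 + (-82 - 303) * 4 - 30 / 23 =-1135389 / 736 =-1542.65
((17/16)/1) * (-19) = -323/16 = -20.19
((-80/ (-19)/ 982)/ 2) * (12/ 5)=48/ 9329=0.01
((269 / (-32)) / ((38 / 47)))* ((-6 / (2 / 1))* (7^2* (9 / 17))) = 16726689 / 20672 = 809.15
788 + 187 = 975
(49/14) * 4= 14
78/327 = 26/109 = 0.24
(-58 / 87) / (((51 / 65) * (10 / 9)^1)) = -0.76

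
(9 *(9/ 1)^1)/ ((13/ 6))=486/ 13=37.38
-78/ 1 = -78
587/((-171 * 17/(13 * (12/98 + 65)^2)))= -77702512511/6979707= -11132.63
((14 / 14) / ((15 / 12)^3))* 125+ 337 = 401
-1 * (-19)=19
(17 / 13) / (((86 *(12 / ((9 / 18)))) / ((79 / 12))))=1343 / 321984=0.00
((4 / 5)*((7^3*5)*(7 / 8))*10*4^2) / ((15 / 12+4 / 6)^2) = 27659520 / 529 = 52286.43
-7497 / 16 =-468.56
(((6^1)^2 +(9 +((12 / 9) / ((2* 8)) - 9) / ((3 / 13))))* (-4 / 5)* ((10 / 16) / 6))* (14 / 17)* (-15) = 8015 / 1224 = 6.55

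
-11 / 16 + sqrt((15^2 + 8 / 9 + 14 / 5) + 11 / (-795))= -11 / 16 + sqrt(5781134) / 159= 14.43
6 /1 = 6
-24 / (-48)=1 / 2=0.50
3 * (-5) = -15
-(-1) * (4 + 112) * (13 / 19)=1508 / 19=79.37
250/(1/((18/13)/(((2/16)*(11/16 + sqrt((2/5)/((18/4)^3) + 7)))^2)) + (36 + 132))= 48556492749699194880000/32646349264471969154209 - 365235052216320000*sqrt(1055)/32646349264471969154209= 1.49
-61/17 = -3.59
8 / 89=0.09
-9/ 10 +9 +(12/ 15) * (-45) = -279/ 10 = -27.90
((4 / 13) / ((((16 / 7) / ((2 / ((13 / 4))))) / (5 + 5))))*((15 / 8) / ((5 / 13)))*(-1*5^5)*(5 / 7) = -9014.42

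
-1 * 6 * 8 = -48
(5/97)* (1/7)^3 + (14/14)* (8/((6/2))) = 266183/99813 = 2.67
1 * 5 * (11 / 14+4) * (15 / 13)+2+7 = 6663 / 182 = 36.61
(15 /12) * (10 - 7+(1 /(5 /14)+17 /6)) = 259 /24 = 10.79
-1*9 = -9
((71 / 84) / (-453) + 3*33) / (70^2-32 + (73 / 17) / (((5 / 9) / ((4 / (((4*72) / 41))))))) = 640403090 / 31518785529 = 0.02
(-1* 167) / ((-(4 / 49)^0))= 167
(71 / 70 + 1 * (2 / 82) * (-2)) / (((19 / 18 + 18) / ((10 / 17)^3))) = 293400 / 28449449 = 0.01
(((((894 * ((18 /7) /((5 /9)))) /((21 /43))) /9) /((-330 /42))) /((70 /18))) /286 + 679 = 6540872441 /9634625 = 678.89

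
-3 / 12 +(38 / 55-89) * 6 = -116623 / 220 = -530.10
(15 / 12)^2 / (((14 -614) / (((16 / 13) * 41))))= -41 / 312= -0.13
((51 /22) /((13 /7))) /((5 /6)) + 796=570211 /715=797.50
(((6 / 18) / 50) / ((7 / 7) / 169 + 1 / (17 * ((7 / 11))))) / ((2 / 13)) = 261443 / 593400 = 0.44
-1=-1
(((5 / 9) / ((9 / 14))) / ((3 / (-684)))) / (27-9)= -2660 / 243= -10.95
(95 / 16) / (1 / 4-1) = -95 / 12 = -7.92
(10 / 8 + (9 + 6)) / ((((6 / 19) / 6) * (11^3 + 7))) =1235 / 5352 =0.23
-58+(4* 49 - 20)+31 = 149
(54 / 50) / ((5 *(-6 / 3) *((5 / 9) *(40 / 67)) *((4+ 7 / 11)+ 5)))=-179091 / 5300000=-0.03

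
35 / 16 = 2.19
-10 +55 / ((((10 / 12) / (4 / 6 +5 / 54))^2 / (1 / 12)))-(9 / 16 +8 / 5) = -32495 / 3888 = -8.36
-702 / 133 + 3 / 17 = -11535 / 2261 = -5.10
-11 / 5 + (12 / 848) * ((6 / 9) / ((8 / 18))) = -4619 / 2120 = -2.18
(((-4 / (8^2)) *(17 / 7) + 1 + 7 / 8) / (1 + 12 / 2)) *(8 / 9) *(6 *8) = 1544 / 147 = 10.50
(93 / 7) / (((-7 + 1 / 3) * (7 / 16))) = -1116 / 245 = -4.56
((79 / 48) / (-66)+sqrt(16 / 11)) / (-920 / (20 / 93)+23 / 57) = 1501 / 257477088-228* sqrt(11) / 2682053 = -0.00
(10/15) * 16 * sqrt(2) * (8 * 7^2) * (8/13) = 100352 * sqrt(2)/39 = 3638.95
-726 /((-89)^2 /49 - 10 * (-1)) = -35574 /8411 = -4.23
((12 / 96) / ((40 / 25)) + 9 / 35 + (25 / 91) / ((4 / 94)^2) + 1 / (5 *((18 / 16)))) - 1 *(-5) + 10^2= 67414859 / 262080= 257.23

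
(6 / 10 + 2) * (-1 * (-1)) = 13 / 5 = 2.60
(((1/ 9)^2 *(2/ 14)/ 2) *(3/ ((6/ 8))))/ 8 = 1/ 2268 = 0.00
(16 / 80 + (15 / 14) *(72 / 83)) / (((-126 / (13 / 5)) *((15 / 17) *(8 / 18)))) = -725101 / 12201000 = -0.06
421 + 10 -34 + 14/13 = 5175/13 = 398.08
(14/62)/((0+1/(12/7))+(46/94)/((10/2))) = 19740/59551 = 0.33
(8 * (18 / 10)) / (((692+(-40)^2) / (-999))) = -5994 / 955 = -6.28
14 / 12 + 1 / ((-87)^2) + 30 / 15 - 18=-224545 / 15138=-14.83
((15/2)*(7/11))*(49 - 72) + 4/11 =-2407/22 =-109.41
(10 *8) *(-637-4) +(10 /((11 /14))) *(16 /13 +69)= -655020 /13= -50386.15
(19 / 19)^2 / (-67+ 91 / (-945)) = -135 / 9058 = -0.01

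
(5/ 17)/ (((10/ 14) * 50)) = 7/ 850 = 0.01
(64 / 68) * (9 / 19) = 144 / 323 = 0.45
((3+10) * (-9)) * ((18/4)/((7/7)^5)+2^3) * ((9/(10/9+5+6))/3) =-78975/218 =-362.27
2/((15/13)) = 26/15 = 1.73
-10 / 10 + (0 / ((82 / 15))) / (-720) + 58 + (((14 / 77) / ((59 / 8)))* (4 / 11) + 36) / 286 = 58318523 / 1020877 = 57.13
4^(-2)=1 / 16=0.06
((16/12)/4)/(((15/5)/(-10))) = -10/9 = -1.11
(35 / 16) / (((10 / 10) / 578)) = 10115 / 8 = 1264.38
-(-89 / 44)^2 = -7921 / 1936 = -4.09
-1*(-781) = 781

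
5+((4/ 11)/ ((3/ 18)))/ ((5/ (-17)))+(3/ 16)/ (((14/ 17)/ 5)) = -15767/ 12320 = -1.28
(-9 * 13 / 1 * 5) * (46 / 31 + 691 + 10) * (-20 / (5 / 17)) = 866289060 / 31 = 27944808.39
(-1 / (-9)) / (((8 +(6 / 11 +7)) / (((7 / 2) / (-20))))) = -77 / 61560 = -0.00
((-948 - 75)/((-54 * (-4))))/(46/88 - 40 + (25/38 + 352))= -71269/4712742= -0.02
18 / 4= 9 / 2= 4.50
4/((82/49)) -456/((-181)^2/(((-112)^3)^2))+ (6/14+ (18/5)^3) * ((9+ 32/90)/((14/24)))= -1130141754580687011978/41135530625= -27473615568.09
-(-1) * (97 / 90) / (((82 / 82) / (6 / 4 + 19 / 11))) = 3.48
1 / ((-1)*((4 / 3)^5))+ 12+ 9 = 21261 / 1024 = 20.76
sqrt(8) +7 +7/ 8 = 2* sqrt(2) +63/ 8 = 10.70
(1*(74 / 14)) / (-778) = -37 / 5446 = -0.01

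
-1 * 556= -556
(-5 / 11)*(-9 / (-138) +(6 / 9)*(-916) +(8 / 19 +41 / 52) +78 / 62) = 6425943845 / 23246652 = 276.42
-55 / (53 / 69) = -71.60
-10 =-10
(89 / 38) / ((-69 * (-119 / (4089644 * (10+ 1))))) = 2001880738 / 156009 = 12831.83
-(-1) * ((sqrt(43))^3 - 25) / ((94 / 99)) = -2475 / 94+ 4257 * sqrt(43) / 94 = 270.64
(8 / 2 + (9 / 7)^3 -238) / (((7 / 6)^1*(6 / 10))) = -795330 / 2401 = -331.25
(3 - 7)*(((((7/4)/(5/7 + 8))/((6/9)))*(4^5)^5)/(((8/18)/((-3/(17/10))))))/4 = 1396467728205742080/1037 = 1346641975126077.22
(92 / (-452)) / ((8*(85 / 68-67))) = 23 / 59438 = 0.00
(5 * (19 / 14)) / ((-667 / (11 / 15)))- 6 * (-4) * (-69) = -46391393 / 28014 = -1656.01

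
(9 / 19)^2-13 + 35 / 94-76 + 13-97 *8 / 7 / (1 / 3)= -96909497 / 237538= -407.97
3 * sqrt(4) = 6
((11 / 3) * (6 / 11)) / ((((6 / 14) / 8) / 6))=224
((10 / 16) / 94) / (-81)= -0.00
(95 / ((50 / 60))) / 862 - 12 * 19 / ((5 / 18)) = -1768539 / 2155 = -820.67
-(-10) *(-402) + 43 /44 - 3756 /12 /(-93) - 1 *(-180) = -15695509 /4092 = -3835.66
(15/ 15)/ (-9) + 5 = 44/ 9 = 4.89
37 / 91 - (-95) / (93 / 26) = 228211 / 8463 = 26.97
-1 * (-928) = 928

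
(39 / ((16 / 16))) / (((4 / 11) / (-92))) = -9867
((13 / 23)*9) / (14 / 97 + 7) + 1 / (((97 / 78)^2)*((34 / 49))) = 1.64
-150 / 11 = -13.64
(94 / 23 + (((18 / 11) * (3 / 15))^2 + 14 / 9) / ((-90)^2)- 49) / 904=-113899350691 / 2292551910000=-0.05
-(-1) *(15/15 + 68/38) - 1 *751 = -14216/19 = -748.21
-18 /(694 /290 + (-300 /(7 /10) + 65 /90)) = 328860 /7773083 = 0.04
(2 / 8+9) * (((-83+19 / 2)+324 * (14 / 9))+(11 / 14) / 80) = 17840327 / 4480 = 3982.22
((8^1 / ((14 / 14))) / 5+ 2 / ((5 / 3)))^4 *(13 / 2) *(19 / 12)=1186094 / 1875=632.58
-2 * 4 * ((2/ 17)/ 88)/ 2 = -0.01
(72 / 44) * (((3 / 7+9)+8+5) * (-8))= -22608 / 77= -293.61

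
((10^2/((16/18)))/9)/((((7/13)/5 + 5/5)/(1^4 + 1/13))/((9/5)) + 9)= 175/134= 1.31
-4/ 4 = -1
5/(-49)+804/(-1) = -39401/49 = -804.10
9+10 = 19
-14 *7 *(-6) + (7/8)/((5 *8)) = 188167/320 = 588.02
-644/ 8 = -161/ 2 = -80.50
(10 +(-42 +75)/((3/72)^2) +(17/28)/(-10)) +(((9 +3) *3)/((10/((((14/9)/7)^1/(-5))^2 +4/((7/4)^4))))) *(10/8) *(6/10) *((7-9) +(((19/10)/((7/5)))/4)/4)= 639194536607/33614000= 19015.72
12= 12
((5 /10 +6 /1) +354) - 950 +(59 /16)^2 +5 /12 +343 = -178549 /768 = -232.49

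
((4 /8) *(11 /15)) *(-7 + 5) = -11 /15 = -0.73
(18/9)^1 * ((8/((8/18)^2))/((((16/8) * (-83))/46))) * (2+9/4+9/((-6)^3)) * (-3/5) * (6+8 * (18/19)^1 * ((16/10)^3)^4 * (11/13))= 10274966847876776031/100102539062500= 102644.42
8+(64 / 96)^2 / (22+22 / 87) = 11645 / 1452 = 8.02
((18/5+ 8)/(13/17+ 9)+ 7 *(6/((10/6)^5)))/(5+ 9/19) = 21949237/26975000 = 0.81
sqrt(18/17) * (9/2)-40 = -35.37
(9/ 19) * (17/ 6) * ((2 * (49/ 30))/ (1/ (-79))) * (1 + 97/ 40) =-9015559/ 7600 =-1186.26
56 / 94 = 28 / 47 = 0.60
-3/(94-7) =-1/29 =-0.03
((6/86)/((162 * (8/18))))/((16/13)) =13/16512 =0.00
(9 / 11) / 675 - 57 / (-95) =496 / 825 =0.60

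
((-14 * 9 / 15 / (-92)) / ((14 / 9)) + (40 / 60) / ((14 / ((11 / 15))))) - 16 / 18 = -23047 / 28980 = -0.80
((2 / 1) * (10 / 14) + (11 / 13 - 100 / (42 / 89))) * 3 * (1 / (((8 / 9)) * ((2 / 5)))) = -2575305 / 1456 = -1768.75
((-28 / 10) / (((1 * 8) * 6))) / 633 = -7 / 75960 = -0.00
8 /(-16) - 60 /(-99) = 7 /66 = 0.11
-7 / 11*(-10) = 70 / 11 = 6.36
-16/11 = -1.45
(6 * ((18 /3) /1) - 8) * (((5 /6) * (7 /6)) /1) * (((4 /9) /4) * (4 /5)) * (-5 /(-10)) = 1.21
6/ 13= 0.46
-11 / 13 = -0.85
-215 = -215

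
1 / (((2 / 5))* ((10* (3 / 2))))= 1 / 6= 0.17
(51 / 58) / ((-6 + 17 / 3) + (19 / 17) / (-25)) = -65025 / 27956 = -2.33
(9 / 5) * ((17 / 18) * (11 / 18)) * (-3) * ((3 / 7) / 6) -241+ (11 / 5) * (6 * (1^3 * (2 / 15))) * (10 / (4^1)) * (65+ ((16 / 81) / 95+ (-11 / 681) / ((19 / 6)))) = 21893854819 / 489094200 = 44.76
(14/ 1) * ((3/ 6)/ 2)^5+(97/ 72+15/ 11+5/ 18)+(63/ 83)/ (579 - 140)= 616468049/ 205213184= 3.00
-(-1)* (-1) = -1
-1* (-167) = 167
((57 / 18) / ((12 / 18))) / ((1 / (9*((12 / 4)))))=513 / 4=128.25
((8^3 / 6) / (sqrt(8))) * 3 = 64 * sqrt(2) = 90.51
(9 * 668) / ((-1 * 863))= -6012 / 863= -6.97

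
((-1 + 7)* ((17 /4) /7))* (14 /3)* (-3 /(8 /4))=-51 /2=-25.50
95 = 95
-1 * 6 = -6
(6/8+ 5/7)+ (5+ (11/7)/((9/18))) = 9.61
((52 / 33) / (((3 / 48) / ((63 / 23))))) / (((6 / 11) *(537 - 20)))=2912 / 11891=0.24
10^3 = 1000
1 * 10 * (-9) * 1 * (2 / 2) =-90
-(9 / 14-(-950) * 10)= -133009 / 14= -9500.64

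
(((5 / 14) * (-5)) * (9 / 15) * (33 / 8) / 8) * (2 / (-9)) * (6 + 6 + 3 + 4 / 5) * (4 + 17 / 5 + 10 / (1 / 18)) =814253 / 2240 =363.51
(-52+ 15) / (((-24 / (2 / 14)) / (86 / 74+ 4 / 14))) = 125 / 392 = 0.32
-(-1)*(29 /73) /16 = 29 /1168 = 0.02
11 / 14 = 0.79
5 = 5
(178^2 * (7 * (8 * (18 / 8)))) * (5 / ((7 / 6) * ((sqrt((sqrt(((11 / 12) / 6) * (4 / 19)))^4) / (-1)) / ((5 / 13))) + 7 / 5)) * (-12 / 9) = -39009340800 / 1909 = -20434437.30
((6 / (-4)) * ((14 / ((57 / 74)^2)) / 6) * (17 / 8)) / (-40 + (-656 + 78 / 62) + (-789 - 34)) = 5050241 / 611461800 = 0.01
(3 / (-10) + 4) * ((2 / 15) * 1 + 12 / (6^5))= 16169 / 32400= 0.50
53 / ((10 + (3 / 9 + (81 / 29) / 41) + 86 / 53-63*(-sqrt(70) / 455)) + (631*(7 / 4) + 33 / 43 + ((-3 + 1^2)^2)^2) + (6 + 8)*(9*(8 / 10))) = 292130446593808142569860 / 6800799296392775763672601-32782841002606003920*sqrt(70) / 6800799296392775763672601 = 0.04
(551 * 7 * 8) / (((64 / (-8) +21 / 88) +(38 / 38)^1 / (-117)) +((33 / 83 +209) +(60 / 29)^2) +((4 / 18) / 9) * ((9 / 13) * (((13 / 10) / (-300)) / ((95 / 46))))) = 790018244575560000 / 5271949825503607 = 149.85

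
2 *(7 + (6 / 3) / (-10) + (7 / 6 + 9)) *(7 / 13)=3563 / 195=18.27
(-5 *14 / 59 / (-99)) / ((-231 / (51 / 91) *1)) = -170 / 5846841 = -0.00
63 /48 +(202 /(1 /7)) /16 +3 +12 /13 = 19471 /208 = 93.61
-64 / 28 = -16 / 7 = -2.29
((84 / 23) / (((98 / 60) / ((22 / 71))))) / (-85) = -1584 / 194327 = -0.01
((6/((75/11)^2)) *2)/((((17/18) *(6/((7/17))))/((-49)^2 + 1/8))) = 16270023/361250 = 45.04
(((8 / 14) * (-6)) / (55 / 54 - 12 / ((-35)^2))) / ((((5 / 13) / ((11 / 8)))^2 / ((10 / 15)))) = -28.96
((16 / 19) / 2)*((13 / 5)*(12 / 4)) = 312 / 95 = 3.28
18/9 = 2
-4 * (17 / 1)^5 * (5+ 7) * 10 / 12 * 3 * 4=-681531360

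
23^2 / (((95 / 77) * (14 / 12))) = 34914 / 95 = 367.52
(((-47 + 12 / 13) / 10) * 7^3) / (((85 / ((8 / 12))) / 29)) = -5958253 / 16575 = -359.47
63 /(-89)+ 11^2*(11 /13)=117640 /1157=101.68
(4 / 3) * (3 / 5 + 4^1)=92 / 15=6.13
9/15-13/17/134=6769/11390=0.59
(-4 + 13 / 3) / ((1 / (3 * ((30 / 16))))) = 15 / 8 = 1.88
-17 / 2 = -8.50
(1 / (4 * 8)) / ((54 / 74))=37 / 864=0.04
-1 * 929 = -929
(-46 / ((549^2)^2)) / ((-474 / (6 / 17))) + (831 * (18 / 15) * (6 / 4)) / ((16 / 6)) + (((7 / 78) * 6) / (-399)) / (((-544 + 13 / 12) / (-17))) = 880991086993213519938379 / 1570604186588336354520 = 560.92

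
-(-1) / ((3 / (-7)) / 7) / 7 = -7 / 3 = -2.33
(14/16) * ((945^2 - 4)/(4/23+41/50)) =3594409525/4572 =786178.81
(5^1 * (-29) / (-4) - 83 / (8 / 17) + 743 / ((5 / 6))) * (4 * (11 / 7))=330649 / 70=4723.56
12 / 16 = 3 / 4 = 0.75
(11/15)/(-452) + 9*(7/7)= 61009/6780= 9.00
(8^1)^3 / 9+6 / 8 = 2075 / 36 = 57.64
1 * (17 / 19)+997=18960 / 19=997.89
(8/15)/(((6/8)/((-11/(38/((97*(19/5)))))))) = -17072/225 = -75.88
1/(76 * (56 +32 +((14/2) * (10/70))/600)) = 0.00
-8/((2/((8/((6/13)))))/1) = -208/3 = -69.33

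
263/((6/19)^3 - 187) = -1803917/1282417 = -1.41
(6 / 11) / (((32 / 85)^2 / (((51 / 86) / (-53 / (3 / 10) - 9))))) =-3316275 / 269784064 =-0.01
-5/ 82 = -0.06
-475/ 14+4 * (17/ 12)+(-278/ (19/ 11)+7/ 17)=-2561227/ 13566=-188.80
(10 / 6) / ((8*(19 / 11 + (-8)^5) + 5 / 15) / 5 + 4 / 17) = -935 / 29410837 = -0.00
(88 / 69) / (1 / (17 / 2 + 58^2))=4301.16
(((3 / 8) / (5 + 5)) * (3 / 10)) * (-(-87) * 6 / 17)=2349 / 6800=0.35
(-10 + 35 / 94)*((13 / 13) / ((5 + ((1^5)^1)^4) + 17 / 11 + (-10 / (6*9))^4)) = -5290495155 / 4146948932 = -1.28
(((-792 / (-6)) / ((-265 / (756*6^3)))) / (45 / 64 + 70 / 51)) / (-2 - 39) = 70355755008 / 73610375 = 955.79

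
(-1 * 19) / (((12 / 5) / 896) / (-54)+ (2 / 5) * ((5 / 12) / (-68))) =6511680 / 857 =7598.23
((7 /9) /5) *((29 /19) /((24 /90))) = 203 /228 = 0.89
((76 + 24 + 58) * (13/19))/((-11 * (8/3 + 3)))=-6162/3553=-1.73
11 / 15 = 0.73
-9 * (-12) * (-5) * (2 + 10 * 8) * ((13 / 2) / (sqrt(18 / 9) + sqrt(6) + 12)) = -287820 / (sqrt(2) + sqrt(6) + 12) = -18143.30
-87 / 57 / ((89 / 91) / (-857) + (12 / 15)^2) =-56540575 / 23665773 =-2.39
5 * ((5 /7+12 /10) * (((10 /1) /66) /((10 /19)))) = 1273 /462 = 2.76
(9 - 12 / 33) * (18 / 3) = 570 / 11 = 51.82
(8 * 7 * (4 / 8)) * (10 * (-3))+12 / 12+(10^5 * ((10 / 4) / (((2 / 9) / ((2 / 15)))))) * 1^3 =149161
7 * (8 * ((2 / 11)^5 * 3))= 5376 / 161051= 0.03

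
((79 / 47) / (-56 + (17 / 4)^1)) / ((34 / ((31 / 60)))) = -2449 / 4961790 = -0.00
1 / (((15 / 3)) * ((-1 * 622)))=-1 / 3110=-0.00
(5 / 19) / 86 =5 / 1634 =0.00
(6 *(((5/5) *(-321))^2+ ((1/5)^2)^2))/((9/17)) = 2189621284/1875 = 1167798.02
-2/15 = -0.13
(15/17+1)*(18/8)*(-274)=-19728/17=-1160.47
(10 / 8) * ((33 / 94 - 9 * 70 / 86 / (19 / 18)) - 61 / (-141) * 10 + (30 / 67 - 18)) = -1529357915 / 61745592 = -24.77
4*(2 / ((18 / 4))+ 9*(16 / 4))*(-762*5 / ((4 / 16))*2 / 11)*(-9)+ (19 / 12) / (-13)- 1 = 6238400635 / 1716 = 3635431.61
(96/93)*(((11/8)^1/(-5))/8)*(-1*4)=22/155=0.14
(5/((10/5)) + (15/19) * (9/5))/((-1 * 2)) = -1.96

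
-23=-23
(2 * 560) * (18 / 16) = 1260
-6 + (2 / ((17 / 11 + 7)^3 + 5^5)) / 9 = -269455124 / 44909631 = -6.00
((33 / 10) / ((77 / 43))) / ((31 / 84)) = 774 / 155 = 4.99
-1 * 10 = -10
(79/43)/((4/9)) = 711/172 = 4.13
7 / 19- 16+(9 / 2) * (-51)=-9315 / 38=-245.13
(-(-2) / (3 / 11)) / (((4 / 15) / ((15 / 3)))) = 275 / 2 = 137.50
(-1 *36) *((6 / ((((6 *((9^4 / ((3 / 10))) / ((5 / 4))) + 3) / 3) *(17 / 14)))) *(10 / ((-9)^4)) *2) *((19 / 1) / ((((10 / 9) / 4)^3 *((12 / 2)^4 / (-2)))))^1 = 1216 / 57363525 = 0.00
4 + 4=8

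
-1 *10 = -10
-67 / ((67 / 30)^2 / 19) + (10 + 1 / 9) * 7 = -111221 / 603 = -184.45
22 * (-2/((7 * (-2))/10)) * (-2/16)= -55/14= -3.93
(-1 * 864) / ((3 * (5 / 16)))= -4608 / 5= -921.60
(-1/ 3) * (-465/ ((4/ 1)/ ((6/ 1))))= 465/ 2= 232.50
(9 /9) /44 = 1 /44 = 0.02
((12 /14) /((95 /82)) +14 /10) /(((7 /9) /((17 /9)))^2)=411247 /32585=12.62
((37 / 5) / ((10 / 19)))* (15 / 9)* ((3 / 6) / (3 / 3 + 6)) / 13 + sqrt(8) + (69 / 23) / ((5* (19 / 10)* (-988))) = 253153 / 1971060 + 2* sqrt(2) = 2.96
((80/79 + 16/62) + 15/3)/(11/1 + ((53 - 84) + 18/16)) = -122856/369799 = -0.33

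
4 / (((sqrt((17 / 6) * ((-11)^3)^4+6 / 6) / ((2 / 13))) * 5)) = 8 * sqrt(320119694425578) / 3467963356277095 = 0.00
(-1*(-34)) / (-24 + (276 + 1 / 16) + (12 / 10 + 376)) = 2720 / 50341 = 0.05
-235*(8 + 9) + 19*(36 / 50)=-99533 / 25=-3981.32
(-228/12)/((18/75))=-475/6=-79.17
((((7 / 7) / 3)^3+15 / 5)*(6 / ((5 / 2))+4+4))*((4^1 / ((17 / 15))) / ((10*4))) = 2132 / 765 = 2.79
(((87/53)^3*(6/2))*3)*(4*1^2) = 159.23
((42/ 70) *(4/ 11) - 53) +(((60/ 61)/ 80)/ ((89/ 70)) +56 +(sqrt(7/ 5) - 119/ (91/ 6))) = -35854047/ 7763470 +sqrt(35)/ 5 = -3.44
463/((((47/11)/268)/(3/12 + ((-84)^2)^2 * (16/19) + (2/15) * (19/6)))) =48928073693208149/40185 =1217570578405.08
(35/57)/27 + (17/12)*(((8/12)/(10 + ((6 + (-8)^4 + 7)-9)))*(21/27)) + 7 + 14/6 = 118362041/12650580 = 9.36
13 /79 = 0.16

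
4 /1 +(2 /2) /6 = 25 /6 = 4.17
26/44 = 0.59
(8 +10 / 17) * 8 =1168 / 17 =68.71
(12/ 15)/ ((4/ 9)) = 1.80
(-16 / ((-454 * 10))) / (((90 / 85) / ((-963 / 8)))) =-1819 / 4540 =-0.40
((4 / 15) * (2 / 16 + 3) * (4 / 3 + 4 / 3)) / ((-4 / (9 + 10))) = -95 / 9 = -10.56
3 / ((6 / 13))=13 / 2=6.50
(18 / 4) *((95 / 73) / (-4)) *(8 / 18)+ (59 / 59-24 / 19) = -2535 / 2774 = -0.91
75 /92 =0.82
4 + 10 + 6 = 20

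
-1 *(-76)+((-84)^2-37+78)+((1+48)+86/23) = 166192/23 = 7225.74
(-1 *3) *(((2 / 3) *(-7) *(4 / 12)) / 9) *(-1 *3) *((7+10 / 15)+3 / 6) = -343 / 27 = -12.70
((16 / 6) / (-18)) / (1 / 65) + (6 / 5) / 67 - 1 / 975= -5651573 / 587925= -9.61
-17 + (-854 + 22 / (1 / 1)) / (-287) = -4047 / 287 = -14.10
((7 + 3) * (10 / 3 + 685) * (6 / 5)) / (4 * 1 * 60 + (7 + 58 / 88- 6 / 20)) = 1817200 / 54419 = 33.39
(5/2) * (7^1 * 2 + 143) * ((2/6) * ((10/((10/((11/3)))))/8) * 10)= 43175/72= 599.65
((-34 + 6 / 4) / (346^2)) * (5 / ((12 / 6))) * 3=-975 / 478864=-0.00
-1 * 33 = -33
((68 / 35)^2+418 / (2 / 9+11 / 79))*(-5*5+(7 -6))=-8766142032 / 314825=-27844.49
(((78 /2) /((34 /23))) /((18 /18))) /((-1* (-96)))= 299 /1088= 0.27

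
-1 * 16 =-16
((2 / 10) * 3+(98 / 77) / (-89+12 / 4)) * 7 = 9688 / 2365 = 4.10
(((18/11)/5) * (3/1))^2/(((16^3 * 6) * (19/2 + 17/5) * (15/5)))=27/26639360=0.00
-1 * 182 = -182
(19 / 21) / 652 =19 / 13692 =0.00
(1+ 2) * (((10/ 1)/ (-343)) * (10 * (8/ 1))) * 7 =-2400/ 49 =-48.98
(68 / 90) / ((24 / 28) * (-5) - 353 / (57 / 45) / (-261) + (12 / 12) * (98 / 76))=-262276 / 669435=-0.39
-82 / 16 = -41 / 8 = -5.12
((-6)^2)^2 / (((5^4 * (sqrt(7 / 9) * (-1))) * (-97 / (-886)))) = -3444768 * sqrt(7) / 424375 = -21.48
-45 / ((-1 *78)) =15 / 26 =0.58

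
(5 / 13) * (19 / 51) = 95 / 663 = 0.14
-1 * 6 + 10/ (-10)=-7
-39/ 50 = -0.78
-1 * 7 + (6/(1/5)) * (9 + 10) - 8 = 555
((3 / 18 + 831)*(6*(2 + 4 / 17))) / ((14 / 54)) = 5116662 / 119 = 42997.16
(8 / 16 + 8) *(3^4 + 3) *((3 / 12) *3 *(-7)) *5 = -18742.50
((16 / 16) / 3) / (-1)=-1 / 3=-0.33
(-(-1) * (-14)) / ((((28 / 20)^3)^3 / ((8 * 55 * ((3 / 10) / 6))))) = -14.91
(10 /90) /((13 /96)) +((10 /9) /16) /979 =751937 /916344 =0.82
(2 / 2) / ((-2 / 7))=-3.50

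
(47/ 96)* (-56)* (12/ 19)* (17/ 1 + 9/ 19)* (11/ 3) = -1201508/ 1083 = -1109.43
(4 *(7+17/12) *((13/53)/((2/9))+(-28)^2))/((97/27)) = 75647889/10282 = 7357.31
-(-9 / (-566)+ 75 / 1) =-42459 / 566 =-75.02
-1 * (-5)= 5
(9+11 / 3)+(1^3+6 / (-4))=73 / 6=12.17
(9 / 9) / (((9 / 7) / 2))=14 / 9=1.56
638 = 638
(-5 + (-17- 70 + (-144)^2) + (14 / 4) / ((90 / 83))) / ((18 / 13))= 48314513 / 3240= 14911.89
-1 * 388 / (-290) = 194 / 145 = 1.34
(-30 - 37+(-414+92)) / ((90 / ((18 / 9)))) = -389 / 45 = -8.64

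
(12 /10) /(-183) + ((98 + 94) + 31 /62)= 117421 /610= 192.49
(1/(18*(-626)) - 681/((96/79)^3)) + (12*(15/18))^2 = -25800176581/92307456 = -279.50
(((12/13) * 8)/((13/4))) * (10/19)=3840/3211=1.20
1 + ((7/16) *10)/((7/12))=17/2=8.50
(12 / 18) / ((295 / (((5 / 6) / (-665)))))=-1 / 353115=-0.00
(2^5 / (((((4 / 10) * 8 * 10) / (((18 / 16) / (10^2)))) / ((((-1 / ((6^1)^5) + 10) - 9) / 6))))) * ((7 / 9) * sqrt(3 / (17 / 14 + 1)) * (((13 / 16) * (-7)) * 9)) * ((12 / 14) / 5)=-28301 * sqrt(1302) / 68567040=-0.01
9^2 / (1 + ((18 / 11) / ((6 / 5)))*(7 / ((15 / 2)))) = 891 / 25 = 35.64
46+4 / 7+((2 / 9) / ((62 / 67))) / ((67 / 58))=46.78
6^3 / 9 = 24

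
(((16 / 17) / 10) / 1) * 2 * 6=96 / 85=1.13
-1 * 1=-1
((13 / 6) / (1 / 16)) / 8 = 13 / 3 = 4.33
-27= -27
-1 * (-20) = 20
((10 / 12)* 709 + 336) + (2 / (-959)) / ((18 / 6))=1777665 / 1918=926.83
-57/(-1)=57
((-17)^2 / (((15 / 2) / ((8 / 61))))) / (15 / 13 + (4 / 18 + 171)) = 22542 / 768905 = 0.03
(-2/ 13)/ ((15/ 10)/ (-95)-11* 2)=380/ 54379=0.01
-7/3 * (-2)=14/3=4.67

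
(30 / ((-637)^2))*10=300 / 405769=0.00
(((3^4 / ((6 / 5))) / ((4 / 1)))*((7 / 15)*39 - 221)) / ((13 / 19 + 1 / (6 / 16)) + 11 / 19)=-780273 / 896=-870.84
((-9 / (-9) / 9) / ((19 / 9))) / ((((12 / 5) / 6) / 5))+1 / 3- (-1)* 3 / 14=481 / 399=1.21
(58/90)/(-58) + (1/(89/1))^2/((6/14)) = -7711/712890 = -0.01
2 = 2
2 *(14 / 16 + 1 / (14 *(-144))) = 1763 / 1008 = 1.75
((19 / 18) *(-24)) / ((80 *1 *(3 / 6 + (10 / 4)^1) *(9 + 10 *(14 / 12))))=-0.01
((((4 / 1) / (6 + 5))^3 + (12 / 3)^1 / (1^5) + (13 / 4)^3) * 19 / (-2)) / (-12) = 62111741 / 2044416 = 30.38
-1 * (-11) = 11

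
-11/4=-2.75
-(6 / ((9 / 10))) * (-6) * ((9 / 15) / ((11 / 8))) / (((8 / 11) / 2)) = 48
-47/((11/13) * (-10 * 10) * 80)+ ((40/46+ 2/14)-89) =-1246509629/14168000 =-87.98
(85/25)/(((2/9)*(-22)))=-153/220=-0.70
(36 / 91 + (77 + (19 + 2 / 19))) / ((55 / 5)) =166850 / 19019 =8.77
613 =613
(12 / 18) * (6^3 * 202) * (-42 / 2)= -610848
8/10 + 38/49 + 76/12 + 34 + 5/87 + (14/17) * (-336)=-85059056/362355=-234.74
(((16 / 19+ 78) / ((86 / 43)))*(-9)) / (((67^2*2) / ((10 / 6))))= -11235 / 170582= -0.07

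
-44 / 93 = -0.47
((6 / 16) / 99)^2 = 1 / 69696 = 0.00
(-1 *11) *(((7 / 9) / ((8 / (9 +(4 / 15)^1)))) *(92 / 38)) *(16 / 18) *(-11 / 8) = 29.32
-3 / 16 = -0.19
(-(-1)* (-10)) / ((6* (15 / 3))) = -1 / 3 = -0.33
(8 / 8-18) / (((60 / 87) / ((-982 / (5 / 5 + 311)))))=242063 / 3120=77.58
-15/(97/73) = -1095/97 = -11.29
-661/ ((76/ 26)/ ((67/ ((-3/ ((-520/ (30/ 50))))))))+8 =-748448932/ 171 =-4376894.34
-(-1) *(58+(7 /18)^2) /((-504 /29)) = -546389 /163296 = -3.35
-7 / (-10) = 7 / 10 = 0.70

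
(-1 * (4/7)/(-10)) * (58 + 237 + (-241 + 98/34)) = 1934/595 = 3.25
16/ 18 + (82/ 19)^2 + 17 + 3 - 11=92645/ 3249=28.51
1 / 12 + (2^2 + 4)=8.08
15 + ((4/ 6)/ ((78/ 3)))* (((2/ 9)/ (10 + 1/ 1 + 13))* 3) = 21061/ 1404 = 15.00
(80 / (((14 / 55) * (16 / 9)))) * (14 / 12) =825 / 4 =206.25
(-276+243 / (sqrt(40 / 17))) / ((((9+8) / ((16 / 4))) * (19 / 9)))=-9936 / 323+2187 * sqrt(170) / 1615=-13.11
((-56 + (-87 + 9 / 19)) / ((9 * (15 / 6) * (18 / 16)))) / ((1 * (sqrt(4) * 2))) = -10832 / 7695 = -1.41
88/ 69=1.28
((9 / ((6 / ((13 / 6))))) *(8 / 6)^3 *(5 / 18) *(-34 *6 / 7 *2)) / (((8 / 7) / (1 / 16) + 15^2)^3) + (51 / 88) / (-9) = -174410124241 / 2708122357512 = -0.06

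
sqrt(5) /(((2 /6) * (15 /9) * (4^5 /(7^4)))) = 21609 * sqrt(5) /5120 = 9.44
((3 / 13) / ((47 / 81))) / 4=243 / 2444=0.10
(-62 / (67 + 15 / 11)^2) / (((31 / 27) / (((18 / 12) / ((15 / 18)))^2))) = -264627 / 7068800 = -0.04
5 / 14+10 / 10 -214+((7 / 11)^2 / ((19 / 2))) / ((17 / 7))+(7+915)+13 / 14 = 194325478 / 273581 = 710.30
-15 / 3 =-5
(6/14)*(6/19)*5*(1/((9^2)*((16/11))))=55/9576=0.01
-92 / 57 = -1.61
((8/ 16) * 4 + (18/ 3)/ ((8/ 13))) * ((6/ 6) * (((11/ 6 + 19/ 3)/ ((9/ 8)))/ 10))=2303/ 270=8.53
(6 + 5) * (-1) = -11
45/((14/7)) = 22.50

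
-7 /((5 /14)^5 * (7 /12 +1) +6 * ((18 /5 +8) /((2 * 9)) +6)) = -0.18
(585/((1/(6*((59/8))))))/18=11505/8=1438.12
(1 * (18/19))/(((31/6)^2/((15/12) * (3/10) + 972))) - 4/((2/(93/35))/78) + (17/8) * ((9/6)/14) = -7766483379/20450080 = -379.78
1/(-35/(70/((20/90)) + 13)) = -9.37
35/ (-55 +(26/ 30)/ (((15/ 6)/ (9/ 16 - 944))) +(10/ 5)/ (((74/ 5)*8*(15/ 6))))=-155400/ 1696309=-0.09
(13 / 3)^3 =2197 / 27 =81.37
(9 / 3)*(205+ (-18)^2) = 1587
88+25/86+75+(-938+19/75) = -4995241/6450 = -774.46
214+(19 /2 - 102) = 121.50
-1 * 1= -1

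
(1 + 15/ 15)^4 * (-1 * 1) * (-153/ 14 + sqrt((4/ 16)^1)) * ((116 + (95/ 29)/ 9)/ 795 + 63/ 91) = 2642340704/ 18882045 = 139.94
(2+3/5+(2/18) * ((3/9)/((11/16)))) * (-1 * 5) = -3941/297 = -13.27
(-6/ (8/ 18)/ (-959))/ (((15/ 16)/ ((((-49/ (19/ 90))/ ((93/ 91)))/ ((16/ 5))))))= -85995/ 80693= -1.07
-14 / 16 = -7 / 8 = -0.88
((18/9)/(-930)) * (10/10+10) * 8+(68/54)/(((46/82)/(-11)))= -2394986/96255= -24.88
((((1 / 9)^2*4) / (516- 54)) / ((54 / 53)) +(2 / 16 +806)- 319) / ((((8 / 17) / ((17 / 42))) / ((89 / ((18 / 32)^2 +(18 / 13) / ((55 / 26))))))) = 506382993338930 / 13185228357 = 38405.33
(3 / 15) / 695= 1 / 3475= 0.00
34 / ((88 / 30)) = 255 / 22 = 11.59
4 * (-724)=-2896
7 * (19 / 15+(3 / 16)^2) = 34993 / 3840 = 9.11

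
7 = 7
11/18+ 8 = 155/18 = 8.61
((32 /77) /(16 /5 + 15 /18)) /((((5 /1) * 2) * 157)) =96 /1462769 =0.00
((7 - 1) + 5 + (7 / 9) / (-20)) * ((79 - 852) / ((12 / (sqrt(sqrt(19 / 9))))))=-1525129 * 19^(1 / 4) * sqrt(3) / 6480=-851.10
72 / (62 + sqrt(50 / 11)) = 8184 / 7039 - 60* sqrt(22) / 7039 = 1.12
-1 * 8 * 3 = -24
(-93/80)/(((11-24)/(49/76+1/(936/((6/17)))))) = 503843/8733920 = 0.06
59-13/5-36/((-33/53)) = 114.22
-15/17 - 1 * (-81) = 1362/17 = 80.12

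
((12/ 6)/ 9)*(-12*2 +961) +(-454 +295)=443/ 9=49.22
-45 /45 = -1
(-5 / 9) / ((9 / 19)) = -95 / 81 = -1.17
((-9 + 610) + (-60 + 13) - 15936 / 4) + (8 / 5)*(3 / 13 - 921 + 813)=-3602.43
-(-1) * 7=7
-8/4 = -2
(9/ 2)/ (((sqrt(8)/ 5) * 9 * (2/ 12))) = 5.30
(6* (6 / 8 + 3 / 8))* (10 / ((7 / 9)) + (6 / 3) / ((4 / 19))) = 8451 / 56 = 150.91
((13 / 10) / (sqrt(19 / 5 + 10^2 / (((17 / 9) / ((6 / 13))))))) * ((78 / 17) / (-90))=-169 * sqrt(34474895) / 79557450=-0.01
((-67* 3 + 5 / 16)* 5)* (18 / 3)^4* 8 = -10403640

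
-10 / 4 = -2.50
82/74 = 41/37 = 1.11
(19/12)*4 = 19/3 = 6.33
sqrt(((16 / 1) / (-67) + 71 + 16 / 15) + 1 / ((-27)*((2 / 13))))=sqrt(2602972110) / 6030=8.46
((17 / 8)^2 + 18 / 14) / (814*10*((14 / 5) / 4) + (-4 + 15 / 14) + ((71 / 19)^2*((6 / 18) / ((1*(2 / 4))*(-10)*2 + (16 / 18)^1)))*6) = 38467799 / 37742827680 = 0.00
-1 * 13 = -13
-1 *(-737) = 737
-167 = -167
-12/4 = -3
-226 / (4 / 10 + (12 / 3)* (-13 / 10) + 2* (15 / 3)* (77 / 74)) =-41810 / 1037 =-40.32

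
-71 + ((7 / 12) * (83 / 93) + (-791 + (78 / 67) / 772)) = -12431983879 / 14430996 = -861.48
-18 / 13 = -1.38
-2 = -2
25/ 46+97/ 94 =1703/ 1081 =1.58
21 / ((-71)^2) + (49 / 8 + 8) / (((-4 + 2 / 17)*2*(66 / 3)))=-9195889 / 117112512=-0.08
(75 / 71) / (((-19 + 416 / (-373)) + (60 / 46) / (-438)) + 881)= 1878801 / 1531162783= 0.00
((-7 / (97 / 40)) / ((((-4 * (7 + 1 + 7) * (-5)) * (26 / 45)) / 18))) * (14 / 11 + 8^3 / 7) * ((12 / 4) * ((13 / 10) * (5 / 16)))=-232065 / 8536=-27.19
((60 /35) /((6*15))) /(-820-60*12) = -1 /80850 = -0.00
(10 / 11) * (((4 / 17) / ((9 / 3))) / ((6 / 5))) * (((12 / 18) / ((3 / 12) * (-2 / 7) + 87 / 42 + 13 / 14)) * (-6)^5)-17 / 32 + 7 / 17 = -25834115 / 245344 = -105.30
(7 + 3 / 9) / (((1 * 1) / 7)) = 154 / 3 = 51.33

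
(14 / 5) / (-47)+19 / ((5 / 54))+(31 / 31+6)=212.14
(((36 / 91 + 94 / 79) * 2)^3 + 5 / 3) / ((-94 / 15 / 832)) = -5983367120696480 / 1343259610511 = -4454.36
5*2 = 10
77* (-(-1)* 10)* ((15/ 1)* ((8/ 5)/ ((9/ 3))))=6160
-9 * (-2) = 18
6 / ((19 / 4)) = 24 / 19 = 1.26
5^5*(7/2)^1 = 21875/2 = 10937.50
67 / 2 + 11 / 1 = 89 / 2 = 44.50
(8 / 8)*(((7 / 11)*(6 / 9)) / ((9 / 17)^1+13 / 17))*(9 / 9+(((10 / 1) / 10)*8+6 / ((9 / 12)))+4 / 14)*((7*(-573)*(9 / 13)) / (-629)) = 12033 / 481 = 25.02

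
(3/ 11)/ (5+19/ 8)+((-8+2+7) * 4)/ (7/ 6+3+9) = 17472/ 51271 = 0.34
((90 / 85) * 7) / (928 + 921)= 126 / 31433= 0.00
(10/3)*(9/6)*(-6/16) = -15/8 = -1.88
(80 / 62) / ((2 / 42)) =840 / 31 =27.10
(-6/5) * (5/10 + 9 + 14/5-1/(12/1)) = -14.66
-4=-4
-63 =-63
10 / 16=5 / 8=0.62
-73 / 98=-0.74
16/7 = 2.29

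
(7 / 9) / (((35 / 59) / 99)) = 649 / 5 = 129.80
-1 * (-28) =28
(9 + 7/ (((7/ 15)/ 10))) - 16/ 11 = 1733/ 11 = 157.55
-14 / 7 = -2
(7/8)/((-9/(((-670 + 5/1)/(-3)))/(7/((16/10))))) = -162925/1728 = -94.29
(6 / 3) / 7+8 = 58 / 7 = 8.29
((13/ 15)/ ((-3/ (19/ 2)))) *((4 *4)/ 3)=-14.64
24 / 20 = 6 / 5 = 1.20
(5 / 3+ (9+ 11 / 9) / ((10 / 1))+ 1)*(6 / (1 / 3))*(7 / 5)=2324 / 25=92.96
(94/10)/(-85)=-47/425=-0.11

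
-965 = -965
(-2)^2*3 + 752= 764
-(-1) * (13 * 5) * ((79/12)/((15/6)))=1027/6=171.17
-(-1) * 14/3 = 14/3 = 4.67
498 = 498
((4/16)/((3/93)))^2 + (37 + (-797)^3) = -8100183615/16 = -506261475.94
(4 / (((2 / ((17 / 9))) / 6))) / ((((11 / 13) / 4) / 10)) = 35360 / 33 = 1071.52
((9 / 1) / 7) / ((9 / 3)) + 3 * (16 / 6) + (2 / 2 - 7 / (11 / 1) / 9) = 6485 / 693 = 9.36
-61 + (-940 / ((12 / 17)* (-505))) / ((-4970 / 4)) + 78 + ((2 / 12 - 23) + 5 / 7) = -7712021 / 1505910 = -5.12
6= 6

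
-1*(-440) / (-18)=-220 / 9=-24.44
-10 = -10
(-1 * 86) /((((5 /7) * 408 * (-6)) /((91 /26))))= 2107 /12240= 0.17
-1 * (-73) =73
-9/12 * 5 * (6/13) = -45/26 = -1.73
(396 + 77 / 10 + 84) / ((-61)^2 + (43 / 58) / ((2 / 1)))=282866 / 2158395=0.13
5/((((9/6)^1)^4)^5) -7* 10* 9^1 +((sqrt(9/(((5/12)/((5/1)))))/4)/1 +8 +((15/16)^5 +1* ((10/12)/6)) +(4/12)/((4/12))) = -2267313317033117761/3656158440062976 +3* sqrt(3)/2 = -617.54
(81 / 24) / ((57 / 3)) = 27 / 152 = 0.18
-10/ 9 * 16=-160/ 9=-17.78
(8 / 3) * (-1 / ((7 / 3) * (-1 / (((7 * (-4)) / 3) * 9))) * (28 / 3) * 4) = -3584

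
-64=-64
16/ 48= 1/ 3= 0.33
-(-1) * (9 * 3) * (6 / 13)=162 / 13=12.46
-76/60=-19/15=-1.27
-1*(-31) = 31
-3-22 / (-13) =-17 / 13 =-1.31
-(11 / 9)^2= -121 / 81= -1.49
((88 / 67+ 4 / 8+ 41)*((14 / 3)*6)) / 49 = 11474 / 469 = 24.46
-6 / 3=-2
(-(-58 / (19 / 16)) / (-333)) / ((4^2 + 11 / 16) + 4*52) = -0.00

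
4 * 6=24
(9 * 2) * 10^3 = 18000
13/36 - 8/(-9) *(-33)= -1043/36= -28.97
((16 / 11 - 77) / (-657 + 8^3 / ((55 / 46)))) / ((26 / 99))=411345 / 327158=1.26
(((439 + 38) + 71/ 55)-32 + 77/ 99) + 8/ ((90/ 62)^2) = 10043023/ 22275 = 450.87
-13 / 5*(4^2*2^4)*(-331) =220313.60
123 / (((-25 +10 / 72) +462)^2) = 159408 / 247653169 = 0.00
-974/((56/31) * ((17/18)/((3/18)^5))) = -15097/205632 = -0.07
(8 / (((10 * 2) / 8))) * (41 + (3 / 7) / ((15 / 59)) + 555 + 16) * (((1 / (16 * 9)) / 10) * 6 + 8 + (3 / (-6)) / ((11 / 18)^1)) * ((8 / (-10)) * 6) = -3259824872 / 48125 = -67736.62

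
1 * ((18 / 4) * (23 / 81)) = 1.28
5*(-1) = -5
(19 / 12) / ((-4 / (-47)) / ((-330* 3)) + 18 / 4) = 147345 / 418762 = 0.35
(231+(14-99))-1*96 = 50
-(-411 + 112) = 299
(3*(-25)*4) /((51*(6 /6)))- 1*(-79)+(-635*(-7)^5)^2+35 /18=34853731177098619 /306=113901082278100.06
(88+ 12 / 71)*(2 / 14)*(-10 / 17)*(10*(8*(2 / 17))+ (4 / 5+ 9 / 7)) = -85649320 / 1005431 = -85.19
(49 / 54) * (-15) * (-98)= 12005 / 9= 1333.89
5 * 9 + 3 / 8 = 363 / 8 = 45.38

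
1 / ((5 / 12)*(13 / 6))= 72 / 65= 1.11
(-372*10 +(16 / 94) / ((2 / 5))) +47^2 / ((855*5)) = -747251677 / 200925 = -3719.06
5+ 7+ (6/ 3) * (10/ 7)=104/ 7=14.86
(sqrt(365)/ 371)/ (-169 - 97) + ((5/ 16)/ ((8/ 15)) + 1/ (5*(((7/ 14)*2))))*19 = 9557/ 640 - sqrt(365)/ 98686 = 14.93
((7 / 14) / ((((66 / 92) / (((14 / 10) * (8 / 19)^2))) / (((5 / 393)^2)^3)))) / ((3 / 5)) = 161000000 / 131673293558461362411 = 0.00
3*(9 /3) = 9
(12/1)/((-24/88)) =-44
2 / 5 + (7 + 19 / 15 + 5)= 41 / 3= 13.67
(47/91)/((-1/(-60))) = 2820/91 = 30.99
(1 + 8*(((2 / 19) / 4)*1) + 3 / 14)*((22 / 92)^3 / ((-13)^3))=-504449 / 56883353072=-0.00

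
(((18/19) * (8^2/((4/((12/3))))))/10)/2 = 3.03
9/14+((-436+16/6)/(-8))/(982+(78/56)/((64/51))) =51643591/73992786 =0.70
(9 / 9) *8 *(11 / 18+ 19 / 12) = 158 / 9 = 17.56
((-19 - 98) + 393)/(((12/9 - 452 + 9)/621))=-514188/1325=-388.07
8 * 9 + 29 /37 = 2693 /37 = 72.78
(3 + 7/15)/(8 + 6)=26/105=0.25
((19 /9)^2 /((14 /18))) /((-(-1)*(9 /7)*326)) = 361 /26406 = 0.01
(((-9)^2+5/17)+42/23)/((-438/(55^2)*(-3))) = 49156250/256887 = 191.35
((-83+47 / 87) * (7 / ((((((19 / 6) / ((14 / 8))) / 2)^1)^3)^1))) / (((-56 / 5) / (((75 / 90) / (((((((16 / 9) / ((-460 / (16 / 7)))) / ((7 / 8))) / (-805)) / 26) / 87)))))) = 146920932905394375 / 14047232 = 10459066448.49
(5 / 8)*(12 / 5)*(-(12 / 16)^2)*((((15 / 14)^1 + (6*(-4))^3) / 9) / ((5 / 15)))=1741689 / 448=3887.70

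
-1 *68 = -68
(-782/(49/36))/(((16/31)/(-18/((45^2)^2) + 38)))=-42299.81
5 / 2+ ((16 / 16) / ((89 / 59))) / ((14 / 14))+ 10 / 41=24863 / 7298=3.41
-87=-87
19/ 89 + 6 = 553/ 89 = 6.21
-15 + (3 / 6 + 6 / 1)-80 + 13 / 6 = -259 / 3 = -86.33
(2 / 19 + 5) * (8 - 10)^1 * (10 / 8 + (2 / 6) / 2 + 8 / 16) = -2231 / 114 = -19.57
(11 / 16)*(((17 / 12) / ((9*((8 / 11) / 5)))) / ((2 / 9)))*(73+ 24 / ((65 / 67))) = 13068121 / 39936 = 327.23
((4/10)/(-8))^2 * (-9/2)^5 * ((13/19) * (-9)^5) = 45328197213/243200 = 186382.39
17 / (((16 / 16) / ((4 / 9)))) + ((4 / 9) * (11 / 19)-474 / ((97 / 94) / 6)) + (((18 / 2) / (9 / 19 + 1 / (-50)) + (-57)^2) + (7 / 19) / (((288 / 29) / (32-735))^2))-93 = 2273.76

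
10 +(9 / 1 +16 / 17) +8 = 475 / 17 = 27.94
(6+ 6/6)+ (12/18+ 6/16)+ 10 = 433/24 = 18.04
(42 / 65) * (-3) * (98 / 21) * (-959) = 563892 / 65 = 8675.26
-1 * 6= -6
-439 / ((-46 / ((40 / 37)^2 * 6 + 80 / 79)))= 190508440 / 2487473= 76.59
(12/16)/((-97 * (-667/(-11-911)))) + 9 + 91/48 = 33804385/3105552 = 10.89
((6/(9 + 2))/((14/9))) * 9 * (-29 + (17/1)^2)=63180/77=820.52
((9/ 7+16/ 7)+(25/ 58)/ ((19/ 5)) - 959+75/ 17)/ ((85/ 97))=-1085.15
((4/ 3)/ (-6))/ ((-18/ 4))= 4/ 81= 0.05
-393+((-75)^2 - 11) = 5221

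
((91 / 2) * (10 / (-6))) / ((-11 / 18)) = 1365 / 11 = 124.09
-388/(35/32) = -12416/35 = -354.74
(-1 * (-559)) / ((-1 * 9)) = -559 / 9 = -62.11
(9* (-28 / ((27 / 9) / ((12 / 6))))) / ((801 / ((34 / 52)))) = -476 / 3471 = -0.14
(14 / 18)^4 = 2401 / 6561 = 0.37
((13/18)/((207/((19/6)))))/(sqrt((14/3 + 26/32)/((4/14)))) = 247* sqrt(11046)/10289349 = 0.00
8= 8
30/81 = 10/27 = 0.37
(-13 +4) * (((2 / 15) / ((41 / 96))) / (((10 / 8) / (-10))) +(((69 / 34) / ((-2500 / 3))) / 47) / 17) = 62590540383 / 2784515000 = 22.48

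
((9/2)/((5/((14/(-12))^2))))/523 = 49/20920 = 0.00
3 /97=0.03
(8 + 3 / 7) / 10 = 59 / 70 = 0.84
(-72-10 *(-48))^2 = 166464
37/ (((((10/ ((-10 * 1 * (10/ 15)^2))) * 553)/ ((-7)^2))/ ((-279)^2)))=-8960364/ 79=-113422.33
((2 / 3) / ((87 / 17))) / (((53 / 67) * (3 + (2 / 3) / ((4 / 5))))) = 4556 / 106053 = 0.04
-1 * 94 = -94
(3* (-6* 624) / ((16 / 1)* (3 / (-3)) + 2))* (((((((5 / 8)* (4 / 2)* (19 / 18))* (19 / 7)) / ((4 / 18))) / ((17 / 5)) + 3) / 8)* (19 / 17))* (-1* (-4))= 98281053 / 28322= 3470.13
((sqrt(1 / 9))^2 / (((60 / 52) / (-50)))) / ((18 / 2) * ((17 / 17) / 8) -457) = 0.01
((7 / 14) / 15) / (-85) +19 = 19.00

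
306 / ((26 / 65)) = 765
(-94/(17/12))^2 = 1272384/289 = 4402.71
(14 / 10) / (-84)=-1 / 60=-0.02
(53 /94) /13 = 53 /1222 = 0.04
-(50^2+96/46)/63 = -57548/1449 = -39.72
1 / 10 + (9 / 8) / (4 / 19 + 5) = 139 / 440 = 0.32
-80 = -80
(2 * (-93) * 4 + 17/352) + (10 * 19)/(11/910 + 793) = -188915989511/254017632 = -743.71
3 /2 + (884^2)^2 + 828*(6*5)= 1221347009555 /2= 610673504777.50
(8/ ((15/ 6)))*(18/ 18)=16/ 5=3.20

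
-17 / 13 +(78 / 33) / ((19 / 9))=-511 / 2717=-0.19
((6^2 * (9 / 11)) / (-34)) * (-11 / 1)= 162 / 17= 9.53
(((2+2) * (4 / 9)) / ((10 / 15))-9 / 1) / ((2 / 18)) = -57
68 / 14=34 / 7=4.86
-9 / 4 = -2.25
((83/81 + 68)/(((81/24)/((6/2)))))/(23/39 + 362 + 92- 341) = 290732/538245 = 0.54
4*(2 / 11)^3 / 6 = 16 / 3993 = 0.00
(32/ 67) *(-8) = -256/ 67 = -3.82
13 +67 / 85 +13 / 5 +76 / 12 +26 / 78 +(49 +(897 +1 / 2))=494473 / 510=969.55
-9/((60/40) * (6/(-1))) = 1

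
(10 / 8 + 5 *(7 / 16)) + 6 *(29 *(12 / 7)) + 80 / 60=101827 / 336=303.06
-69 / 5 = -13.80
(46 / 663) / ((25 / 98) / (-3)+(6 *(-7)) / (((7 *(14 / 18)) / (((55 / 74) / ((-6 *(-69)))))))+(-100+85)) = -1918154 / 417430325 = -0.00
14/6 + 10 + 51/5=338/15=22.53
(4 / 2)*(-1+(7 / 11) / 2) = -1.36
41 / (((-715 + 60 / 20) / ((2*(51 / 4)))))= -2091 / 1424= -1.47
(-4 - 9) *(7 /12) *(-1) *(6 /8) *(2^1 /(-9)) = -91 /72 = -1.26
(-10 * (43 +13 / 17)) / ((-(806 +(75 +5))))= 3720 / 7531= 0.49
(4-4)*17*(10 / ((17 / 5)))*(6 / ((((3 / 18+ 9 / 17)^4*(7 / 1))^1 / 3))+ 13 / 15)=0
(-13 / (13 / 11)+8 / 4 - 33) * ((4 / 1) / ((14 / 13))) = -156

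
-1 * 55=-55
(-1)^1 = -1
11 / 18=0.61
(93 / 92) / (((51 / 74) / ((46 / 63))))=1147 / 1071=1.07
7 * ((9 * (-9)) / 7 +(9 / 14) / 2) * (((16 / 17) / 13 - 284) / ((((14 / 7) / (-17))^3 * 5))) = -285613209 / 104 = -2746280.86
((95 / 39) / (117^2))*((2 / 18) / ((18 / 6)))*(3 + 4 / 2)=475 / 14414517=0.00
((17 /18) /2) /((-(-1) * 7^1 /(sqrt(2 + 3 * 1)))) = 17 * sqrt(5) /252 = 0.15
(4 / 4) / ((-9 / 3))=-1 / 3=-0.33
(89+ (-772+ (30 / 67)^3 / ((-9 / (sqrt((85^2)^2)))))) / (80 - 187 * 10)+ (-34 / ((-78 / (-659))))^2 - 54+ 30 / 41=2768545977838778419 / 33573027782970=82463.40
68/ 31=2.19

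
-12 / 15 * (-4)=16 / 5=3.20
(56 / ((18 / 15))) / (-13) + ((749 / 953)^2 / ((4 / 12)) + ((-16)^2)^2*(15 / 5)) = 6963823535665 / 35420151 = 196606.26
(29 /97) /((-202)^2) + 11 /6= 21769021 /11873964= 1.83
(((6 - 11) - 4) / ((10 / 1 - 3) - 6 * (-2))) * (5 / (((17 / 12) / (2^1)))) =-1080 / 323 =-3.34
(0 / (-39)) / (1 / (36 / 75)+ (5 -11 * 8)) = 0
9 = 9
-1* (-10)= 10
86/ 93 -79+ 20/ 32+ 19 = -43487/ 744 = -58.45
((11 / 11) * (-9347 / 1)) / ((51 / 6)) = -18694 / 17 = -1099.65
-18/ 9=-2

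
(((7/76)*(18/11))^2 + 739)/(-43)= -129125005/7513132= -17.19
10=10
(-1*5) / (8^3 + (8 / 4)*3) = -5 / 518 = -0.01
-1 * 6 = -6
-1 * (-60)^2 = -3600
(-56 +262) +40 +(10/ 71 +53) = 21239/ 71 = 299.14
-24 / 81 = -8 / 27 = -0.30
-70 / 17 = -4.12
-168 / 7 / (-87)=8 / 29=0.28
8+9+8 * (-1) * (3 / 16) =31 / 2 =15.50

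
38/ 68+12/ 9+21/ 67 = 15073/ 6834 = 2.21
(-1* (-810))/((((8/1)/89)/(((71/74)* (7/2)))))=17914365/592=30260.75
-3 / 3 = -1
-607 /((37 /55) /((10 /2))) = -166925 /37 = -4511.49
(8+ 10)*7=126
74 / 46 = 37 / 23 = 1.61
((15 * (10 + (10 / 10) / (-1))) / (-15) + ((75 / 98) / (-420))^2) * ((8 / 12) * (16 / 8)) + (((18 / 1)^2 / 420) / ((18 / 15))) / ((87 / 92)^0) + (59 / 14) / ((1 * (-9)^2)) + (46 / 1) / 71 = -115370729611 / 10825590384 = -10.66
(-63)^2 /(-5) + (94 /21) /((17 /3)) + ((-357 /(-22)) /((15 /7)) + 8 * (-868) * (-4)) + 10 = 70687473 /2618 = 27000.56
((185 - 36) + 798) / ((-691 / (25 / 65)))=-4735 / 8983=-0.53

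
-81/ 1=-81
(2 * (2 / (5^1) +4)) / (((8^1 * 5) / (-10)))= -11 / 5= -2.20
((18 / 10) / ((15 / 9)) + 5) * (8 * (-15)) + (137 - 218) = -4053 / 5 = -810.60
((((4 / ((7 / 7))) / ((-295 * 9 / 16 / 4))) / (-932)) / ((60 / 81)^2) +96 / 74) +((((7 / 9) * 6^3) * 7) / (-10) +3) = -7203759687 / 63579875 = -113.30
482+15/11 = 5317/11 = 483.36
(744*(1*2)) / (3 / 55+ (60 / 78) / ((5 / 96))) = 354640 / 3533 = 100.38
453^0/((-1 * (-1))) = 1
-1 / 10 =-0.10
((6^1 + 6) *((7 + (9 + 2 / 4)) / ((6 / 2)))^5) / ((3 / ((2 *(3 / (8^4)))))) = 483153 / 16384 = 29.49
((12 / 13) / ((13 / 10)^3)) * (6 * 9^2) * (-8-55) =-367416000 / 28561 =-12864.26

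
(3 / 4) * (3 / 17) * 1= 9 / 68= 0.13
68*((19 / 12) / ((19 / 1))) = 17 / 3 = 5.67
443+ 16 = 459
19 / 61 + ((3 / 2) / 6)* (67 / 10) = 1.99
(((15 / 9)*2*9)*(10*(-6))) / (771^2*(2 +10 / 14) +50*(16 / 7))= -1800 / 1613597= -0.00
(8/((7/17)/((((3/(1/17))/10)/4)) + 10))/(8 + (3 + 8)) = 3468/85025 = 0.04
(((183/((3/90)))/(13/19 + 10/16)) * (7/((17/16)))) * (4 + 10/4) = 607501440/3383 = 179574.77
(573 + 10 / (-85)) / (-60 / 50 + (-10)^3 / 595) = -340865 / 1714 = -198.87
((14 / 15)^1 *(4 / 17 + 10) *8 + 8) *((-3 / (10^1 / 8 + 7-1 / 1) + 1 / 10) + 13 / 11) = 9935172 / 135575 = 73.28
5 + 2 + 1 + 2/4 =17/2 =8.50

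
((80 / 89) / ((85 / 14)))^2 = 50176 / 2289169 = 0.02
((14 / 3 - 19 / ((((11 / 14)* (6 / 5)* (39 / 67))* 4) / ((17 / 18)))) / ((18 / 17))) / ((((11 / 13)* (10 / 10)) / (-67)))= 370178417 / 1411344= 262.29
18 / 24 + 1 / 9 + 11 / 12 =16 / 9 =1.78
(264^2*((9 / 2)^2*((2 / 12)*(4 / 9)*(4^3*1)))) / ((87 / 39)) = 86980608 / 29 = 2999331.31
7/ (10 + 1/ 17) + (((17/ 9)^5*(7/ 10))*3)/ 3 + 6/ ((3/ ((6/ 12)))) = 207867881/ 11219310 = 18.53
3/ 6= 1/ 2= 0.50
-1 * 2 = -2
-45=-45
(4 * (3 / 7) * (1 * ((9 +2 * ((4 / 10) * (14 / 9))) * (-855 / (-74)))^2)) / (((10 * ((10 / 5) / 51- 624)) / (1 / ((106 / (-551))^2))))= -3563720876687193 / 34264207393360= -104.01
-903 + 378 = -525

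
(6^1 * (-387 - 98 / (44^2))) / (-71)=1123995 / 34364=32.71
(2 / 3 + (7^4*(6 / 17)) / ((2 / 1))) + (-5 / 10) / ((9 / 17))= 129569 / 306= 423.43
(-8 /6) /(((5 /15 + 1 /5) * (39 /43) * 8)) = -215 /624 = -0.34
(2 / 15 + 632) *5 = 9482 / 3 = 3160.67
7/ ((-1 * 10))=-7/ 10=-0.70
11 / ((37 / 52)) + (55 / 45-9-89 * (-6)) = 180380 / 333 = 541.68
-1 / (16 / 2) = -1 / 8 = -0.12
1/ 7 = 0.14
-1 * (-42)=42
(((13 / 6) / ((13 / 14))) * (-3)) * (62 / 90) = -217 / 45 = -4.82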